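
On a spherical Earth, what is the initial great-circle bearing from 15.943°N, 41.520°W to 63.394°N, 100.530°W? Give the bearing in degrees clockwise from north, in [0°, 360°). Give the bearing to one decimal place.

Δλ = -100.530 − -41.520 = -59.010°.
θ = atan2( sin Δλ · cos φ₂ , cos φ₁ · sin φ₂ − sin φ₁ · cos φ₂ · cos Δλ )
  = atan2(-0.38392, 0.79638) = -25.738° → normalised to [0°, 360°): 334.262°.

334.3°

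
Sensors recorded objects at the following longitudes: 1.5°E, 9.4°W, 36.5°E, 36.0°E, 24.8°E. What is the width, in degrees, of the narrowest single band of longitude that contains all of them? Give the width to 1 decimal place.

Sort the longitudes: -9.4°, +1.5°, +24.8°, +36.0°, +36.5°.
Eastward gaps between consecutive values (wrapping around): 10.9°, 23.3°, 11.2°, 0.5°, 314.1°.
Largest gap = 314.1° ⇒ minimal covering band is its complement: 360° − 314.1° = 45.9°.
Band runs from -9.4° eastward to +36.5°.

45.9°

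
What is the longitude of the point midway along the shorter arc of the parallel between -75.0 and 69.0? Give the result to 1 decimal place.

-3.0°

Signed shortest Δλ from -75.0° to +69.0° is +144.0°.
Midpoint longitude = -75.0° + (+144.0°)/2 = -75.0° + 72.0° = -3.0°.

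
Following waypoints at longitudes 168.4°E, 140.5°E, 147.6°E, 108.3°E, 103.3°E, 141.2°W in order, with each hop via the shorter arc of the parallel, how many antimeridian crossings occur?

Leg 1: +168.4° → +140.5°, shortest Δλ = -27.9° (west) — does not cross 180°.
Leg 2: +140.5° → +147.6°, shortest Δλ = 7.1° (east) — does not cross 180°.
Leg 3: +147.6° → +108.3°, shortest Δλ = -39.3° (west) — does not cross 180°.
Leg 4: +108.3° → +103.3°, shortest Δλ = -5.0° (west) — does not cross 180°.
Leg 5: +103.3° → -141.2°, shortest Δλ = 115.5° (east) — crosses 180°.
Total crossings: 1.

1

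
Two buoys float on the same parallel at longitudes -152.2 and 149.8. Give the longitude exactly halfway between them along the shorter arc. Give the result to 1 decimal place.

Signed shortest Δλ from -152.2° to +149.8° is -58.0°.
Midpoint longitude = -152.2° + (-58.0°)/2 = -152.2° − 29.0° = -181.2°.
Normalise into (−180°, 180°]: +178.8°.
(The naïve average (-152.2 + +149.8)/2 = -1.2° is on the wrong side of the globe.)

+178.8°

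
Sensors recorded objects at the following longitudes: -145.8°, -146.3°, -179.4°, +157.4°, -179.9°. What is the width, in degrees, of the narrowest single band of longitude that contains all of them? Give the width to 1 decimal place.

56.8°

Sort the longitudes: -179.9°, -179.4°, -146.3°, -145.8°, +157.4°.
Eastward gaps between consecutive values (wrapping around): 0.5°, 33.1°, 0.5°, 303.2°, 22.7°.
Largest gap = 303.2° ⇒ minimal covering band is its complement: 360° − 303.2° = 56.8°.
Band runs from +157.4° eastward to -145.8°, crossing the antimeridian.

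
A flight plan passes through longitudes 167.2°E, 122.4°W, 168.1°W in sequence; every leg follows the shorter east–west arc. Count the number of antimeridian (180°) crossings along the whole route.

Leg 1: +167.2° → -122.4°, shortest Δλ = 70.4° (east) — crosses 180°.
Leg 2: -122.4° → -168.1°, shortest Δλ = -45.7° (west) — does not cross 180°.
Total crossings: 1.

1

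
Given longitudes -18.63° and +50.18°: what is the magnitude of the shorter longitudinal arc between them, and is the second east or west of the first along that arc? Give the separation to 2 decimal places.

68.81° east

Raw difference: 50.18 − -18.63 = 68.81°.
Normalise into (−180°, 180°]: 68.81° stays 68.81°.
Positive ⇒ the second point lies to the east; separation 68.81°.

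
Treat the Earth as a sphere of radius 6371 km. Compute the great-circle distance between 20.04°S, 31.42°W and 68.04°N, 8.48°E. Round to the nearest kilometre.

Δλ = 8.48 − -31.42 = 39.90°.
Δφ = 68.04 − -20.04 = 88.08°.
a = sin²(Δφ/2) + cos φ₁ · cos φ₂ · sin²(Δλ/2) = 0.524147.
c = 2·atan2(√a, √(1−a)) = 1.61911 rad → d = 6371·c ≈ 10315.35 km.

10315 km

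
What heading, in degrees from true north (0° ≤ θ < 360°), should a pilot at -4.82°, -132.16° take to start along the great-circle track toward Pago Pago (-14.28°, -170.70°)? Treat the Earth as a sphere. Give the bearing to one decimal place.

253.2°

Δλ = -170.70 − -132.16 = -38.54°.
θ = atan2( sin Δλ · cos φ₂ , cos φ₁ · sin φ₂ − sin φ₁ · cos φ₂ · cos Δλ )
  = atan2(-0.60381, -0.18210) = -106.782° → normalised to [0°, 360°): 253.218°.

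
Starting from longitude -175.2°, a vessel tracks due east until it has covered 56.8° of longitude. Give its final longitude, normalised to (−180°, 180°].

-118.4°

Start at -175.2°; shift +56.8° → -118.4°.
-118.4° already lies in (−180°, 180°].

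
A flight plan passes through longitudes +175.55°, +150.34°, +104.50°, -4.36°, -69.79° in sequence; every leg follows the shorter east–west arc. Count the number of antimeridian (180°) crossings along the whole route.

0

Leg 1: +175.55° → +150.34°, shortest Δλ = -25.21° (west) — does not cross 180°.
Leg 2: +150.34° → +104.50°, shortest Δλ = -45.84° (west) — does not cross 180°.
Leg 3: +104.50° → -4.36°, shortest Δλ = -108.86° (west) — does not cross 180°.
Leg 4: -4.36° → -69.79°, shortest Δλ = -65.43° (west) — does not cross 180°.
Total crossings: 0.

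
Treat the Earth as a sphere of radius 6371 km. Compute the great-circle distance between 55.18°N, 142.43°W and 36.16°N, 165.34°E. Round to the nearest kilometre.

Δλ = 165.34 − -142.43 = 307.77°; wrapped into (−180°, 180°]: -52.23°.
Δφ = 36.16 − 55.18 = -19.02°.
a = sin²(Δφ/2) + cos φ₁ · cos φ₂ · sin²(Δλ/2) = 0.116620.
c = 2·atan2(√a, √(1−a)) = 0.69702 rad → d = 6371·c ≈ 4440.70 km.

4441 km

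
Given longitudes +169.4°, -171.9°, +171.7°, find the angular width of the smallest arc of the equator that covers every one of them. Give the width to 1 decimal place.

Sort the longitudes: -171.9°, +169.4°, +171.7°.
Eastward gaps between consecutive values (wrapping around): 341.3°, 2.3°, 16.4°.
Largest gap = 341.3° ⇒ minimal covering band is its complement: 360° − 341.3° = 18.7°.
Band runs from +169.4° eastward to -171.9°, crossing the antimeridian.

18.7°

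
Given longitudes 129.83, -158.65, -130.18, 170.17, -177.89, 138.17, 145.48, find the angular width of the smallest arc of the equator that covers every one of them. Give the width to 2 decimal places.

Sort the longitudes: -177.89°, -158.65°, -130.18°, +129.83°, +138.17°, +145.48°, +170.17°.
Eastward gaps between consecutive values (wrapping around): 19.24°, 28.47°, 260.01°, 8.34°, 7.31°, 24.69°, 11.94°.
Largest gap = 260.01° ⇒ minimal covering band is its complement: 360° − 260.01° = 99.99°.
Band runs from +129.83° eastward to -130.18°, crossing the antimeridian.

99.99°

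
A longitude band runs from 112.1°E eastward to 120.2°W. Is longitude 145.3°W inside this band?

Yes

Band width going east from +112.1° to -120.2°: ((-120.2 − 112.1) mod 360) = 127.7°.
Offset of -145.3° east of the west edge: ((-145.3 − 112.1) mod 360) = 102.6°.
102.6° ≤ 127.7° ⇒ inside.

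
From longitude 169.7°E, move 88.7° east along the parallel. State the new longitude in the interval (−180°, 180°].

101.6°W

Start at +169.7°; shift +88.7° → +258.4°.
+258.4° lies outside (−180°, 180°]; subtract 360° → -101.6°.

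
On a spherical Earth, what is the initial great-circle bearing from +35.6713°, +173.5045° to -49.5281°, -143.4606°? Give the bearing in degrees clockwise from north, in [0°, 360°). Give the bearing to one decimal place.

Δλ = -143.4606 − 173.5045 = -316.9651°; wrapped into (−180°, 180°]: 43.0349°.
θ = atan2( sin Δλ · cos φ₂ , cos φ₁ · sin φ₂ − sin φ₁ · cos φ₂ · cos Δλ )
  = atan2(0.44296, -0.89465) = 153.659° → normalised to [0°, 360°): 153.659°.

153.7°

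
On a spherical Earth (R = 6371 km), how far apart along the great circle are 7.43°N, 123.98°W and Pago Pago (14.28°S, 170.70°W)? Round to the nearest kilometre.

Δλ = -170.70 − -123.98 = -46.72°.
Δφ = -14.28 − 7.43 = -21.71°.
a = sin²(Δφ/2) + cos φ₁ · cos φ₂ · sin²(Δλ/2) = 0.186547.
c = 2·atan2(√a, √(1−a)) = 0.89322 rad → d = 6371·c ≈ 5690.71 km.

5691 km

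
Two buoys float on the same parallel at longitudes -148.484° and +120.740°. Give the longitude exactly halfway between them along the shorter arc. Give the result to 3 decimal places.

Signed shortest Δλ from -148.484° to +120.740° is -90.776°.
Midpoint longitude = -148.484° + (-90.776°)/2 = -148.484° − 45.388° = -193.872°.
Normalise into (−180°, 180°]: +166.128°.
(The naïve average (-148.484 + +120.740)/2 = -13.872° is on the wrong side of the globe.)

+166.128°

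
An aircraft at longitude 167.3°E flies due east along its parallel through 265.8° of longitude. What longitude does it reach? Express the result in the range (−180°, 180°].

Start at +167.3°; shift +265.8° → +433.1°.
+433.1° lies outside (−180°, 180°]; subtract 360° → +73.1°.

73.1°E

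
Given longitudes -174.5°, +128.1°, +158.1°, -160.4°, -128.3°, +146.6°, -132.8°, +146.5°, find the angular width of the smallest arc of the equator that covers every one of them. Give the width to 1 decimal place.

103.6°

Sort the longitudes: -174.5°, -160.4°, -132.8°, -128.3°, +128.1°, +146.5°, +146.6°, +158.1°.
Eastward gaps between consecutive values (wrapping around): 14.1°, 27.6°, 4.5°, 256.4°, 18.4°, 0.1°, 11.5°, 27.4°.
Largest gap = 256.4° ⇒ minimal covering band is its complement: 360° − 256.4° = 103.6°.
Band runs from +128.1° eastward to -128.3°, crossing the antimeridian.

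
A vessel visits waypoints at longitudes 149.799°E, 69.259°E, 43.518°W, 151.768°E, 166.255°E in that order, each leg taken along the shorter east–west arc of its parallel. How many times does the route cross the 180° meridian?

1

Leg 1: +149.799° → +69.259°, shortest Δλ = -80.54° (west) — does not cross 180°.
Leg 2: +69.259° → -43.518°, shortest Δλ = -112.777° (west) — does not cross 180°.
Leg 3: -43.518° → +151.768°, shortest Δλ = -164.714° (west) — crosses 180°.
Leg 4: +151.768° → +166.255°, shortest Δλ = 14.487° (east) — does not cross 180°.
Total crossings: 1.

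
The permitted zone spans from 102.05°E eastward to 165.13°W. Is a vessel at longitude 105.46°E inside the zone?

Band width going east from +102.05° to -165.13°: ((-165.13 − 102.05) mod 360) = 92.82°.
Offset of +105.46° east of the west edge: ((105.46 − 102.05) mod 360) = 3.41°.
3.41° ≤ 92.82° ⇒ inside.

Yes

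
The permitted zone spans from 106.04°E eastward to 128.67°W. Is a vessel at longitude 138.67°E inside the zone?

Yes

Band width going east from +106.04° to -128.67°: ((-128.67 − 106.04) mod 360) = 125.29°.
Offset of +138.67° east of the west edge: ((138.67 − 106.04) mod 360) = 32.63°.
32.63° ≤ 125.29° ⇒ inside.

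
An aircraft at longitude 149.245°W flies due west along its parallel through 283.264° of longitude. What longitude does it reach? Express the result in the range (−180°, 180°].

72.509°W

Start at -149.245°; shift −283.264° → -432.509°.
-432.509° lies outside (−180°, 180°]; add 360° → -72.509°.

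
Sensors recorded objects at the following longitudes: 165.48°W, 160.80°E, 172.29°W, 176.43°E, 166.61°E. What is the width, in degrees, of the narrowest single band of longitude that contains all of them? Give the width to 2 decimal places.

33.72°

Sort the longitudes: -172.29°, -165.48°, +160.80°, +166.61°, +176.43°.
Eastward gaps between consecutive values (wrapping around): 6.81°, 326.28°, 5.81°, 9.82°, 11.28°.
Largest gap = 326.28° ⇒ minimal covering band is its complement: 360° − 326.28° = 33.72°.
Band runs from +160.80° eastward to -165.48°, crossing the antimeridian.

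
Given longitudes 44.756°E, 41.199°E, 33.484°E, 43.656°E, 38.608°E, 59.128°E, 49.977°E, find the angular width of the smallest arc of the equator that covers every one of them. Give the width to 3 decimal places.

Sort the longitudes: +33.484°, +38.608°, +41.199°, +43.656°, +44.756°, +49.977°, +59.128°.
Eastward gaps between consecutive values (wrapping around): 5.124°, 2.591°, 2.457°, 1.100°, 5.221°, 9.151°, 334.356°.
Largest gap = 334.356° ⇒ minimal covering band is its complement: 360° − 334.356° = 25.644°.
Band runs from +33.484° eastward to +59.128°.

25.644°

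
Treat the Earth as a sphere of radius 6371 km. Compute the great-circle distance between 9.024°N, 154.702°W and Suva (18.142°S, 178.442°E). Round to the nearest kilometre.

4221 km

Δλ = 178.442 − -154.702 = 333.144°; wrapped into (−180°, 180°]: -26.856°.
Δφ = -18.142 − 9.024 = -27.166°.
a = sin²(Δφ/2) + cos φ₁ · cos φ₂ · sin²(Δλ/2) = 0.105769.
c = 2·atan2(√a, √(1−a)) = 0.66249 rad → d = 6371·c ≈ 4220.73 km.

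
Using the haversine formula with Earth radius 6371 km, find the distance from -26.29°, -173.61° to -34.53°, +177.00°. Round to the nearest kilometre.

1283 km

Δλ = 177.00 − -173.61 = 350.61°; wrapped into (−180°, 180°]: -9.39°.
Δφ = -34.53 − -26.29 = -8.24°.
a = sin²(Δφ/2) + cos φ₁ · cos φ₂ · sin²(Δλ/2) = 0.010110.
c = 2·atan2(√a, √(1−a)) = 0.20144 rad → d = 6371·c ≈ 1283.38 km.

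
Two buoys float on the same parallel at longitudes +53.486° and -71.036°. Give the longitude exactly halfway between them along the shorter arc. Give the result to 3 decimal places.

-8.775°

Signed shortest Δλ from +53.486° to -71.036° is -124.522°.
Midpoint longitude = +53.486° + (-124.522°)/2 = +53.486° − 62.261° = -8.775°.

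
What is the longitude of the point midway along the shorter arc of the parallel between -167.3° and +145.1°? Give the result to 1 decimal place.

Signed shortest Δλ from -167.3° to +145.1° is -47.6°.
Midpoint longitude = -167.3° + (-47.6°)/2 = -167.3° − 23.8° = -191.1°.
Normalise into (−180°, 180°]: +168.9°.
(The naïve average (-167.3 + +145.1)/2 = -11.1° is on the wrong side of the globe.)

+168.9°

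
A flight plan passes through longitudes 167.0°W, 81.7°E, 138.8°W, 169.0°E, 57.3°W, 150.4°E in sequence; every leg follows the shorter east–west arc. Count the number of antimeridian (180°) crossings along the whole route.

Leg 1: -167.0° → +81.7°, shortest Δλ = -111.3° (west) — crosses 180°.
Leg 2: +81.7° → -138.8°, shortest Δλ = 139.5° (east) — crosses 180°.
Leg 3: -138.8° → +169.0°, shortest Δλ = -52.2° (west) — crosses 180°.
Leg 4: +169.0° → -57.3°, shortest Δλ = 133.7° (east) — crosses 180°.
Leg 5: -57.3° → +150.4°, shortest Δλ = -152.3° (west) — crosses 180°.
Total crossings: 5.

5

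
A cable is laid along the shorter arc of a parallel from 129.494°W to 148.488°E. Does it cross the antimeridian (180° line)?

Yes

Naïve |148.488 − -129.494| = 277.982° > 180°, so the shorter arc goes the other way round — across 180°.
Signed shortest Δλ = ((148.488 − -129.494 + 180) mod 360) − 180 = -82.018°.
Going west by 82.018° from -129.494° passes through 180° before reaching +148.488°.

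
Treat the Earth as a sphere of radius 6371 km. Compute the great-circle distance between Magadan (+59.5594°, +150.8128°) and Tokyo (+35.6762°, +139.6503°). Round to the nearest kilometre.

Δλ = 139.6503 − 150.8128 = -11.1625°.
Δφ = 35.6762 − 59.5594 = -23.8832°.
a = sin²(Δφ/2) + cos φ₁ · cos φ₂ · sin²(Δλ/2) = 0.046707.
c = 2·atan2(√a, √(1−a)) = 0.43567 rad → d = 6371·c ≈ 2775.66 km.

2776 km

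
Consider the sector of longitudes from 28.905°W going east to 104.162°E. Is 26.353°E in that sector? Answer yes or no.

Band width going east from -28.905° to +104.162°: ((104.162 − -28.905) mod 360) = 133.067°.
Offset of +26.353° east of the west edge: ((26.353 − -28.905) mod 360) = 55.258°.
55.258° ≤ 133.067° ⇒ inside.

Yes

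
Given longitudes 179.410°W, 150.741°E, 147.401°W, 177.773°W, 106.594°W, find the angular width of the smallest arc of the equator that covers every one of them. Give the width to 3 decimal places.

102.665°

Sort the longitudes: -179.410°, -177.773°, -147.401°, -106.594°, +150.741°.
Eastward gaps between consecutive values (wrapping around): 1.637°, 30.372°, 40.807°, 257.335°, 29.849°.
Largest gap = 257.335° ⇒ minimal covering band is its complement: 360° − 257.335° = 102.665°.
Band runs from +150.741° eastward to -106.594°, crossing the antimeridian.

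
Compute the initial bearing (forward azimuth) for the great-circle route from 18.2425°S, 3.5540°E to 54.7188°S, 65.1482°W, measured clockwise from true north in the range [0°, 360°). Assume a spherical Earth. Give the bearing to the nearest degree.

217°

Δλ = -65.1482 − 3.5540 = -68.7022°.
θ = atan2( sin Δλ · cos φ₂ , cos φ₁ · sin φ₂ − sin φ₁ · cos φ₂ · cos Δλ )
  = atan2(-0.53814, -0.70963) = -142.825° → normalised to [0°, 360°): 217.175°.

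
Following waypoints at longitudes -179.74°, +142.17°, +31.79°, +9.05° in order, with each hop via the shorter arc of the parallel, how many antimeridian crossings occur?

Leg 1: -179.74° → +142.17°, shortest Δλ = -38.09° (west) — crosses 180°.
Leg 2: +142.17° → +31.79°, shortest Δλ = -110.38° (west) — does not cross 180°.
Leg 3: +31.79° → +9.05°, shortest Δλ = -22.74° (west) — does not cross 180°.
Total crossings: 1.

1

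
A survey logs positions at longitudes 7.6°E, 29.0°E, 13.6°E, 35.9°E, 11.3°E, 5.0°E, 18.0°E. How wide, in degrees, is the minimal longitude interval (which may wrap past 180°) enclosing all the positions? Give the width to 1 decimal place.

30.9°

Sort the longitudes: +5.0°, +7.6°, +11.3°, +13.6°, +18.0°, +29.0°, +35.9°.
Eastward gaps between consecutive values (wrapping around): 2.6°, 3.7°, 2.3°, 4.4°, 11.0°, 6.9°, 329.1°.
Largest gap = 329.1° ⇒ minimal covering band is its complement: 360° − 329.1° = 30.9°.
Band runs from +5.0° eastward to +35.9°.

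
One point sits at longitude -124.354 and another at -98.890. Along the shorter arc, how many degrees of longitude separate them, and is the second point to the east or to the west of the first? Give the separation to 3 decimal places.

25.464° east

Raw difference: -98.890 − -124.354 = 25.464°.
Normalise into (−180°, 180°]: 25.464° stays 25.464°.
Positive ⇒ the second point lies to the east; separation 25.464°.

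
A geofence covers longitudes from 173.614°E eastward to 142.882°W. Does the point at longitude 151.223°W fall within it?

Yes

Band width going east from +173.614° to -142.882°: ((-142.882 − 173.614) mod 360) = 43.504°.
Offset of -151.223° east of the west edge: ((-151.223 − 173.614) mod 360) = 35.163°.
35.163° ≤ 43.504° ⇒ inside.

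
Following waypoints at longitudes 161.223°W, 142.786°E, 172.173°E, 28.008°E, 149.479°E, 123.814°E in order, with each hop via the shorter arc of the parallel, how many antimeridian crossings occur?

Leg 1: -161.223° → +142.786°, shortest Δλ = -55.991° (west) — crosses 180°.
Leg 2: +142.786° → +172.173°, shortest Δλ = 29.387° (east) — does not cross 180°.
Leg 3: +172.173° → +28.008°, shortest Δλ = -144.165° (west) — does not cross 180°.
Leg 4: +28.008° → +149.479°, shortest Δλ = 121.471° (east) — does not cross 180°.
Leg 5: +149.479° → +123.814°, shortest Δλ = -25.665° (west) — does not cross 180°.
Total crossings: 1.

1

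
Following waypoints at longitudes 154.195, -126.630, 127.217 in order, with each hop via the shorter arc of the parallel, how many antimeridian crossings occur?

2

Leg 1: +154.195° → -126.630°, shortest Δλ = 79.175° (east) — crosses 180°.
Leg 2: -126.630° → +127.217°, shortest Δλ = -106.153° (west) — crosses 180°.
Total crossings: 2.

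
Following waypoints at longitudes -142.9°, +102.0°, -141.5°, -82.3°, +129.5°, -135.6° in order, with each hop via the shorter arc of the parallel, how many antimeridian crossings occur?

4

Leg 1: -142.9° → +102.0°, shortest Δλ = -115.1° (west) — crosses 180°.
Leg 2: +102.0° → -141.5°, shortest Δλ = 116.5° (east) — crosses 180°.
Leg 3: -141.5° → -82.3°, shortest Δλ = 59.2° (east) — does not cross 180°.
Leg 4: -82.3° → +129.5°, shortest Δλ = -148.2° (west) — crosses 180°.
Leg 5: +129.5° → -135.6°, shortest Δλ = 94.9° (east) — crosses 180°.
Total crossings: 4.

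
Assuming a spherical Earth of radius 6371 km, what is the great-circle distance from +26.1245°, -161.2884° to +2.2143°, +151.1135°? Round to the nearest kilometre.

5731 km

Δλ = 151.1135 − -161.2884 = 312.4019°; wrapped into (−180°, 180°]: -47.5981°.
Δφ = 2.2143 − 26.1245 = -23.9102°.
a = sin²(Δφ/2) + cos φ₁ · cos φ₂ · sin²(Δλ/2) = 0.189001.
c = 2·atan2(√a, √(1−a)) = 0.89950 rad → d = 6371·c ≈ 5730.74 km.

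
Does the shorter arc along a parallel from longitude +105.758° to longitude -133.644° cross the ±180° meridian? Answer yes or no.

Naïve |-133.644 − 105.758| = 239.402° > 180°, so the shorter arc goes the other way round — across 180°.
Signed shortest Δλ = ((-133.644 − 105.758 + 180) mod 360) − 180 = 120.598°.
Going east by 120.598° from +105.758° passes through 180° before reaching -133.644°.

Yes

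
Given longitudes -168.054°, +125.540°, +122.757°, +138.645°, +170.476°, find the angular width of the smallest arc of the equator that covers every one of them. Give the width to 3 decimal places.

69.189°

Sort the longitudes: -168.054°, +122.757°, +125.540°, +138.645°, +170.476°.
Eastward gaps between consecutive values (wrapping around): 290.811°, 2.783°, 13.105°, 31.831°, 21.470°.
Largest gap = 290.811° ⇒ minimal covering band is its complement: 360° − 290.811° = 69.189°.
Band runs from +122.757° eastward to -168.054°, crossing the antimeridian.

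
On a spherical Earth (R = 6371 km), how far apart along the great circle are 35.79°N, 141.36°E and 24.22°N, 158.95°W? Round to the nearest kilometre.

5802 km

Δλ = -158.95 − 141.36 = -300.31°; wrapped into (−180°, 180°]: 59.69°.
Δφ = 24.22 − 35.79 = -11.57°.
a = sin²(Δφ/2) + cos φ₁ · cos φ₂ · sin²(Δλ/2) = 0.193371.
c = 2·atan2(√a, √(1−a)) = 0.91062 rad → d = 6371·c ≈ 5801.54 km.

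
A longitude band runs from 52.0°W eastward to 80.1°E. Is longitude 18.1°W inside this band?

Yes

Band width going east from -52.0° to +80.1°: ((80.1 − -52.0) mod 360) = 132.1°.
Offset of -18.1° east of the west edge: ((-18.1 − -52.0) mod 360) = 33.9°.
33.9° ≤ 132.1° ⇒ inside.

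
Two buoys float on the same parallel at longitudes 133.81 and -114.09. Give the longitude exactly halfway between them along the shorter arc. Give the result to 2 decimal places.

-170.14°

Signed shortest Δλ from +133.81° to -114.09° is +112.10°.
Midpoint longitude = +133.81° + (+112.10°)/2 = +133.81° + 56.05° = +189.86°.
Normalise into (−180°, 180°]: -170.14°.
(The naïve average (+133.81 + -114.09)/2 = 9.86° is on the wrong side of the globe.)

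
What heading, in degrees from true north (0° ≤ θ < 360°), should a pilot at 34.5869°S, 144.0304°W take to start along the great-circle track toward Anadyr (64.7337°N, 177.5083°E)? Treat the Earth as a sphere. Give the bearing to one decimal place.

344.1°

Δλ = 177.5083 − -144.0304 = 321.5387°; wrapped into (−180°, 180°]: -38.4613°.
θ = atan2( sin Δλ · cos φ₂ , cos φ₁ · sin φ₂ − sin φ₁ · cos φ₂ · cos Δλ )
  = atan2(-0.26548, 0.93423) = -15.864° → normalised to [0°, 360°): 344.136°.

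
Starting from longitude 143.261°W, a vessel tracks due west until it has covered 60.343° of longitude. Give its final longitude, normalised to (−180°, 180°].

156.396°E

Start at -143.261°; shift −60.343° → -203.604°.
-203.604° lies outside (−180°, 180°]; add 360° → +156.396°.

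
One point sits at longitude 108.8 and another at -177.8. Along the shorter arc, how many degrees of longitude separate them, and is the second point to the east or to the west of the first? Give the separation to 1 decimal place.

Raw difference: -177.8 − 108.8 = -286.6°.
Normalise into (−180°, 180°]: -286.6° + 360° = 73.4°.
Positive ⇒ the second point lies to the east; separation 73.4°.

73.4° east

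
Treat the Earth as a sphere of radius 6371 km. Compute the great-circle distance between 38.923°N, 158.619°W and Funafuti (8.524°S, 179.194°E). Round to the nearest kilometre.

5753 km

Δλ = 179.194 − -158.619 = 337.813°; wrapped into (−180°, 180°]: -22.187°.
Δφ = -8.524 − 38.923 = -47.447°.
a = sin²(Δφ/2) + cos φ₁ · cos φ₂ · sin²(Δλ/2) = 0.190349.
c = 2·atan2(√a, √(1−a)) = 0.90294 rad → d = 6371·c ≈ 5752.64 km.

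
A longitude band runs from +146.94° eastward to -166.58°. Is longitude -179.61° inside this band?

Band width going east from +146.94° to -166.58°: ((-166.58 − 146.94) mod 360) = 46.48°.
Offset of -179.61° east of the west edge: ((-179.61 − 146.94) mod 360) = 33.45°.
33.45° ≤ 46.48° ⇒ inside.

Yes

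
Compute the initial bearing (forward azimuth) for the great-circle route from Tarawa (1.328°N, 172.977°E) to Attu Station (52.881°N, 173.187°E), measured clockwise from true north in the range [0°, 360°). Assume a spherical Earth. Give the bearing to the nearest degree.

0°

Δλ = 173.187 − 172.977 = 0.210°.
θ = atan2( sin Δλ · cos φ₂ , cos φ₁ · sin φ₂ − sin φ₁ · cos φ₂ · cos Δλ )
  = atan2(0.00221, 0.78318) = 0.162° → normalised to [0°, 360°): 0.162°.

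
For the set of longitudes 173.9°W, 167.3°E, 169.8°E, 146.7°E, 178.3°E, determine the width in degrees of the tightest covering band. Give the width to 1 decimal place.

39.4°

Sort the longitudes: -173.9°, +146.7°, +167.3°, +169.8°, +178.3°.
Eastward gaps between consecutive values (wrapping around): 320.6°, 20.6°, 2.5°, 8.5°, 7.8°.
Largest gap = 320.6° ⇒ minimal covering band is its complement: 360° − 320.6° = 39.4°.
Band runs from +146.7° eastward to -173.9°, crossing the antimeridian.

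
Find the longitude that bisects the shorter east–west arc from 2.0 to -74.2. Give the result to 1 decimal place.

Signed shortest Δλ from +2.0° to -74.2° is -76.2°.
Midpoint longitude = +2.0° + (-76.2°)/2 = +2.0° − 38.1° = -36.1°.

-36.1°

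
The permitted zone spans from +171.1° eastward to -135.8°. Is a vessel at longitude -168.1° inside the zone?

Band width going east from +171.1° to -135.8°: ((-135.8 − 171.1) mod 360) = 53.1°.
Offset of -168.1° east of the west edge: ((-168.1 − 171.1) mod 360) = 20.8°.
20.8° ≤ 53.1° ⇒ inside.

Yes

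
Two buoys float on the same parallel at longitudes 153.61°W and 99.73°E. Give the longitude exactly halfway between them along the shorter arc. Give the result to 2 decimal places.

Signed shortest Δλ from -153.61° to +99.73° is -106.66°.
Midpoint longitude = -153.61° + (-106.66°)/2 = -153.61° − 53.33° = -206.94°.
Normalise into (−180°, 180°]: +153.06°.
(The naïve average (-153.61 + +99.73)/2 = -26.94° is on the wrong side of the globe.)

153.06°E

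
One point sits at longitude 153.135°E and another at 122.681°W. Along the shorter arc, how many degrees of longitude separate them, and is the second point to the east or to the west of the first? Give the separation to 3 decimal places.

Raw difference: -122.681 − 153.135 = -275.816°.
Normalise into (−180°, 180°]: -275.816° + 360° = 84.184°.
Positive ⇒ the second point lies to the east; separation 84.184°.

84.184° east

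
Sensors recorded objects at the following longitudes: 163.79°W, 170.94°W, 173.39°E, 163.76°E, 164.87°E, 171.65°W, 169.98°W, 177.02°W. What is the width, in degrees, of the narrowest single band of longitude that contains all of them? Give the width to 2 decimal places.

Sort the longitudes: -177.02°, -171.65°, -170.94°, -169.98°, -163.79°, +163.76°, +164.87°, +173.39°.
Eastward gaps between consecutive values (wrapping around): 5.37°, 0.71°, 0.96°, 6.19°, 327.55°, 1.11°, 8.52°, 9.59°.
Largest gap = 327.55° ⇒ minimal covering band is its complement: 360° − 327.55° = 32.45°.
Band runs from +163.76° eastward to -163.79°, crossing the antimeridian.

32.45°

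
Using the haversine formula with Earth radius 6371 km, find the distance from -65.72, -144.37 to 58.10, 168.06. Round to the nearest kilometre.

14327 km

Δλ = 168.06 − -144.37 = 312.43°; wrapped into (−180°, 180°]: -47.57°.
Δφ = 58.10 − -65.72 = 123.82°.
a = sin²(Δφ/2) + cos φ₁ · cos φ₂ · sin²(Δλ/2) = 0.813637.
c = 2·atan2(√a, √(1−a)) = 2.24884 rad → d = 6371·c ≈ 14327.38 km.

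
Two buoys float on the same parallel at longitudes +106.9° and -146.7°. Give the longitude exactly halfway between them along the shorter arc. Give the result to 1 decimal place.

+160.1°

Signed shortest Δλ from +106.9° to -146.7° is +106.4°.
Midpoint longitude = +106.9° + (+106.4°)/2 = +106.9° + 53.2° = +160.1°.
(The naïve average (+106.9 + -146.7)/2 = -19.9° is on the wrong side of the globe.)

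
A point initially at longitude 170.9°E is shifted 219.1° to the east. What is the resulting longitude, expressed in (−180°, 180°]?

Start at +170.9°; shift +219.1° → +390.0°.
+390.0° lies outside (−180°, 180°]; subtract 360° → +30.0°.

30.0°E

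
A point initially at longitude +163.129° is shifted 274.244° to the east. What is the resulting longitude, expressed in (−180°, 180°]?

+77.373°

Start at +163.129°; shift +274.244° → +437.373°.
+437.373° lies outside (−180°, 180°]; subtract 360° → +77.373°.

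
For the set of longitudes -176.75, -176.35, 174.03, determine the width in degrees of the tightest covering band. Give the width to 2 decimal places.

Sort the longitudes: -176.75°, -176.35°, +174.03°.
Eastward gaps between consecutive values (wrapping around): 0.40°, 350.38°, 9.22°.
Largest gap = 350.38° ⇒ minimal covering band is its complement: 360° − 350.38° = 9.62°.
Band runs from +174.03° eastward to -176.35°, crossing the antimeridian.

9.62°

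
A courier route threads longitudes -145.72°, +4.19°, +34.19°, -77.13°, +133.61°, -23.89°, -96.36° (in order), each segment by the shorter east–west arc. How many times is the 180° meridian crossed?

Leg 1: -145.72° → +4.19°, shortest Δλ = 149.91° (east) — does not cross 180°.
Leg 2: +4.19° → +34.19°, shortest Δλ = 30.0° (east) — does not cross 180°.
Leg 3: +34.19° → -77.13°, shortest Δλ = -111.32° (west) — does not cross 180°.
Leg 4: -77.13° → +133.61°, shortest Δλ = -149.26° (west) — crosses 180°.
Leg 5: +133.61° → -23.89°, shortest Δλ = -157.5° (west) — does not cross 180°.
Leg 6: -23.89° → -96.36°, shortest Δλ = -72.47° (west) — does not cross 180°.
Total crossings: 1.

1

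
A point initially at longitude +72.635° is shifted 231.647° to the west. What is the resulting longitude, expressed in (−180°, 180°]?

-159.012°

Start at +72.635°; shift −231.647° → -159.012°.
-159.012° already lies in (−180°, 180°].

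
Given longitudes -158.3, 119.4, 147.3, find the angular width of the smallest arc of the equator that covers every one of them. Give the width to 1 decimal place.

Sort the longitudes: -158.3°, +119.4°, +147.3°.
Eastward gaps between consecutive values (wrapping around): 277.7°, 27.9°, 54.4°.
Largest gap = 277.7° ⇒ minimal covering band is its complement: 360° − 277.7° = 82.3°.
Band runs from +119.4° eastward to -158.3°, crossing the antimeridian.

82.3°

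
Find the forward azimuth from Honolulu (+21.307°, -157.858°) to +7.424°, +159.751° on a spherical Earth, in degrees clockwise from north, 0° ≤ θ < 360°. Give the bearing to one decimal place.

Δλ = 159.751 − -157.858 = 317.609°; wrapped into (−180°, 180°]: -42.391°.
θ = atan2( sin Δλ · cos φ₂ , cos φ₁ · sin φ₂ − sin φ₁ · cos φ₂ · cos Δλ )
  = atan2(-0.66853, -0.14574) = -102.298° → normalised to [0°, 360°): 257.702°.

257.7°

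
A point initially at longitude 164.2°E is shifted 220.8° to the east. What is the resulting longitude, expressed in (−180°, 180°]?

Start at +164.2°; shift +220.8° → +385.0°.
+385.0° lies outside (−180°, 180°]; subtract 360° → +25.0°.

25.0°E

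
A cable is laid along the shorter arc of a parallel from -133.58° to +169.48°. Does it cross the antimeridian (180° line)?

Yes

Naïve |169.48 − -133.58| = 303.06° > 180°, so the shorter arc goes the other way round — across 180°.
Signed shortest Δλ = ((169.48 − -133.58 + 180) mod 360) − 180 = -56.94°.
Going west by 56.94° from -133.58° passes through 180° before reaching +169.48°.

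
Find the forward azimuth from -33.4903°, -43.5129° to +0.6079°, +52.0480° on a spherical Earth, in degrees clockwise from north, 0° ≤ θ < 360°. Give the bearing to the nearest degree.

Δλ = 52.0480 − -43.5129 = 95.5609°.
θ = atan2( sin Δλ · cos φ₂ , cos φ₁ · sin φ₂ − sin φ₁ · cos φ₂ · cos Δλ )
  = atan2(0.99524, -0.04462) = 92.567° → normalised to [0°, 360°): 92.567°.

93°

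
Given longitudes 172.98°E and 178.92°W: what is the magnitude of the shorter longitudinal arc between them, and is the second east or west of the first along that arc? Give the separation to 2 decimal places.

8.10° east

Raw difference: -178.92 − 172.98 = -351.9°.
Normalise into (−180°, 180°]: -351.9° + 360° = 8.1°.
Positive ⇒ the second point lies to the east; separation 8.10°.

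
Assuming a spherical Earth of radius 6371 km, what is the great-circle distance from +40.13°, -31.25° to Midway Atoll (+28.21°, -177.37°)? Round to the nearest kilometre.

11648 km

Δλ = -177.37 − -31.25 = -146.12°.
Δφ = 28.21 − 40.13 = -11.92°.
a = sin²(Δφ/2) + cos φ₁ · cos φ₂ · sin²(Δλ/2) = 0.627348.
c = 2·atan2(√a, √(1−a)) = 1.82833 rad → d = 6371·c ≈ 11648.29 km.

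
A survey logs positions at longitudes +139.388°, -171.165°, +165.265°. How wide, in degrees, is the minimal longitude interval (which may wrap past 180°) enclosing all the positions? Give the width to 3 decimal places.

Sort the longitudes: -171.165°, +139.388°, +165.265°.
Eastward gaps between consecutive values (wrapping around): 310.553°, 25.877°, 23.570°.
Largest gap = 310.553° ⇒ minimal covering band is its complement: 360° − 310.553° = 49.447°.
Band runs from +139.388° eastward to -171.165°, crossing the antimeridian.

49.447°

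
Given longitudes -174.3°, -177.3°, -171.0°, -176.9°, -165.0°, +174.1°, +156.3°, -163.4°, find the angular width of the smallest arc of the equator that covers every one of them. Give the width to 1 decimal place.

Sort the longitudes: -177.3°, -176.9°, -174.3°, -171.0°, -165.0°, -163.4°, +156.3°, +174.1°.
Eastward gaps between consecutive values (wrapping around): 0.4°, 2.6°, 3.3°, 6.0°, 1.6°, 319.7°, 17.8°, 8.6°.
Largest gap = 319.7° ⇒ minimal covering band is its complement: 360° − 319.7° = 40.3°.
Band runs from +156.3° eastward to -163.4°, crossing the antimeridian.

40.3°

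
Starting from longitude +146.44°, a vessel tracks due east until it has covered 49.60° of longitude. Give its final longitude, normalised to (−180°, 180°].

Start at +146.44°; shift +49.60° → +196.04°.
+196.04° lies outside (−180°, 180°]; subtract 360° → -163.96°.

-163.96°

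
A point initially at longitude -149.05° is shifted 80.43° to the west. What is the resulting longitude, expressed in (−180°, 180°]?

Start at -149.05°; shift −80.43° → -229.48°.
-229.48° lies outside (−180°, 180°]; add 360° → +130.52°.

+130.52°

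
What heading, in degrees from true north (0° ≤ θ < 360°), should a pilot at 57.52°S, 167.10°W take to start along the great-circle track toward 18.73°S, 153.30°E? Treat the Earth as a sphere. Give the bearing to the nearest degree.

306°

Δλ = 153.30 − -167.10 = 320.40°; wrapped into (−180°, 180°]: -39.60°.
θ = atan2( sin Δλ · cos φ₂ , cos φ₁ · sin φ₂ − sin φ₁ · cos φ₂ · cos Δλ )
  = atan2(-0.60367, 0.44313) = -53.719° → normalised to [0°, 360°): 306.281°.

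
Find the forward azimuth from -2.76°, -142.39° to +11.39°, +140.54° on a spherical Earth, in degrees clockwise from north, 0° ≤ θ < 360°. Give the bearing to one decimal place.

282.3°

Δλ = 140.54 − -142.39 = 282.93°; wrapped into (−180°, 180°]: -77.07°.
θ = atan2( sin Δλ · cos φ₂ , cos φ₁ · sin φ₂ − sin φ₁ · cos φ₂ · cos Δλ )
  = atan2(-0.95545, 0.20782) = -77.729° → normalised to [0°, 360°): 282.271°.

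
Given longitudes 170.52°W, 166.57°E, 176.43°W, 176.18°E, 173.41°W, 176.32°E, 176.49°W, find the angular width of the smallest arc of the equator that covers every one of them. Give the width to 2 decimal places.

22.91°

Sort the longitudes: -176.49°, -176.43°, -173.41°, -170.52°, +166.57°, +176.18°, +176.32°.
Eastward gaps between consecutive values (wrapping around): 0.06°, 3.02°, 2.89°, 337.09°, 9.61°, 0.14°, 7.19°.
Largest gap = 337.09° ⇒ minimal covering band is its complement: 360° − 337.09° = 22.91°.
Band runs from +166.57° eastward to -170.52°, crossing the antimeridian.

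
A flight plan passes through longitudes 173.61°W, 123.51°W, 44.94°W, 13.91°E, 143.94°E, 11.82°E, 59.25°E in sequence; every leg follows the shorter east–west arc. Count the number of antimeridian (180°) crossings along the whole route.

0

Leg 1: -173.61° → -123.51°, shortest Δλ = 50.1° (east) — does not cross 180°.
Leg 2: -123.51° → -44.94°, shortest Δλ = 78.57° (east) — does not cross 180°.
Leg 3: -44.94° → +13.91°, shortest Δλ = 58.85° (east) — does not cross 180°.
Leg 4: +13.91° → +143.94°, shortest Δλ = 130.03° (east) — does not cross 180°.
Leg 5: +143.94° → +11.82°, shortest Δλ = -132.12° (west) — does not cross 180°.
Leg 6: +11.82° → +59.25°, shortest Δλ = 47.43° (east) — does not cross 180°.
Total crossings: 0.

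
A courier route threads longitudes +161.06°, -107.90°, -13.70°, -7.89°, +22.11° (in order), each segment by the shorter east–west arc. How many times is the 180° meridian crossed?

Leg 1: +161.06° → -107.90°, shortest Δλ = 91.04° (east) — crosses 180°.
Leg 2: -107.90° → -13.70°, shortest Δλ = 94.2° (east) — does not cross 180°.
Leg 3: -13.70° → -7.89°, shortest Δλ = 5.81° (east) — does not cross 180°.
Leg 4: -7.89° → +22.11°, shortest Δλ = 30.0° (east) — does not cross 180°.
Total crossings: 1.

1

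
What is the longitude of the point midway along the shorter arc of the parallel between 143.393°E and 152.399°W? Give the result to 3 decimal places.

175.497°E

Signed shortest Δλ from +143.393° to -152.399° is +64.208°.
Midpoint longitude = +143.393° + (+64.208°)/2 = +143.393° + 32.104° = +175.497°.
(The naïve average (+143.393 + -152.399)/2 = -4.503° is on the wrong side of the globe.)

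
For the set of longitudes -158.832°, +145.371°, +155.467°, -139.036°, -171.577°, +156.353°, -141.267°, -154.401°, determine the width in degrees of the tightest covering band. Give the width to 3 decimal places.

Sort the longitudes: -171.577°, -158.832°, -154.401°, -141.267°, -139.036°, +145.371°, +155.467°, +156.353°.
Eastward gaps between consecutive values (wrapping around): 12.745°, 4.431°, 13.134°, 2.231°, 284.407°, 10.096°, 0.886°, 32.070°.
Largest gap = 284.407° ⇒ minimal covering band is its complement: 360° − 284.407° = 75.593°.
Band runs from +145.371° eastward to -139.036°, crossing the antimeridian.

75.593°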